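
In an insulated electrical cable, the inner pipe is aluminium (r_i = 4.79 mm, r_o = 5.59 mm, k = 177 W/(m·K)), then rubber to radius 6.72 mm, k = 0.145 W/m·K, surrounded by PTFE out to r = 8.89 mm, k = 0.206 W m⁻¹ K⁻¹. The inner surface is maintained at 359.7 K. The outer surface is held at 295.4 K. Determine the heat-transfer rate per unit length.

Q' = 154 W/m

Series thermal resistances, inner to outer:
  R'_aluminium = ln(0.00559/0.00479)/(2πk) = 0.1544/(2π·177) = 1.389×10^-4 m·K/W
  R'_rubber = ln(0.00672/0.00559)/(2πk) = 0.1841/(2π·0.145) = 0.2021 m·K/W
  R'_PTFE = ln(0.00889/0.00672)/(2πk) = 0.2798/(2π·0.206) = 0.2162 m·K/W
ΣR = 1.389×10^-4 + 0.2021 + 0.2162 = 0.4184 m·K/W
Q' = ΔT/ΣR = (359.7 K − 295.4 K)/0.4184 = 154 W/m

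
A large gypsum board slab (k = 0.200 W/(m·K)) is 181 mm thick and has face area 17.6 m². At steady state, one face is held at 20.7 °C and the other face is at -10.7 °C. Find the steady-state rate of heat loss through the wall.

Q = 611 W

Q = kA·ΔT/L = 0.200 × 17.6 × |20.7 °C − -10.7 °C| / 0.181 = 611 W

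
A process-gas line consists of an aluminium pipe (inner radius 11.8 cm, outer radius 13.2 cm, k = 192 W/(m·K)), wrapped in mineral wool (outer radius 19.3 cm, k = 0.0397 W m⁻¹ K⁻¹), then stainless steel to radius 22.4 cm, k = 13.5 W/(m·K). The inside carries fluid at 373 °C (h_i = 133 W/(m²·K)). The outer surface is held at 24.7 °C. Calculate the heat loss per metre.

Resistance network (inner→outer):
  R'_conv,in = 1/(2πr h) = 1/(2π·0.118·133) = 0.01014 m·K/W
  R'_aluminium = ln(0.132/0.118)/(2πk) = 0.1121/(2π·192) = 9.294×10^-5 m·K/W
  R'_mineral wool = ln(0.193/0.132)/(2πk) = 0.3799/(2π·0.0397) = 1.523 m·K/W
  R'_stainless steel = ln(0.224/0.193)/(2πk) = 0.1490/(2π·13.5) = 0.001756 m·K/W
ΣR = 0.01014 + 9.294×10^-5 + 1.523 + 0.001756 = 1.535 m·K/W
Q' = ΔT/ΣR = (373 °C − 24.7 °C)/1.535 = 227 W/m

Q' = 227 W/m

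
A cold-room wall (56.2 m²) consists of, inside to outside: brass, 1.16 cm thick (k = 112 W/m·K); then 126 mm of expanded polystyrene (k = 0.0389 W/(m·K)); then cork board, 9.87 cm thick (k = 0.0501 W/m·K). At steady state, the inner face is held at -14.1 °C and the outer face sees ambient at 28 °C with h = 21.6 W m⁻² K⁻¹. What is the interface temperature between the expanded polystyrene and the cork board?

T = 11.8 °C

Resistance network (inner→outer):
  R_brass = L/(kA) = 0.0116/(112·56.2) = 1.843×10^-6 K/W
  R_expanded polystyrene = L/(kA) = 0.126/(0.0389·56.2) = 0.05763 K/W
  R_cork board = L/(kA) = 0.0987/(0.0501·56.2) = 0.03505 K/W
  R_conv,out = 1/(hA) = 1/(21.6·56.2) = 8.238×10^-4 K/W
ΣR = 1.843×10^-6 + 0.05763 + 0.03505 + 8.238×10^-4 = 0.09351 K/W
Q = ΔT/ΣR = (-14.1 °C − 28 °C)/0.09351 = -450.2 W
From the inner boundary to the expanded polystyrene/cork board interface, ΣR_partial = 0.05763 K/W.
T_interface = T_in − Q·ΣR_partial = -14.1 °C − (-450.2)(0.05763) = 11.8 °C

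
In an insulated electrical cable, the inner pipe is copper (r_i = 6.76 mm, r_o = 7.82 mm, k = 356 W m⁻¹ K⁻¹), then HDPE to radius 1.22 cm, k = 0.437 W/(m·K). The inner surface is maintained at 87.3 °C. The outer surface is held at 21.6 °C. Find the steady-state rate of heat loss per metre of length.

Resistance network (inner→outer):
  R'_copper = ln(0.00782/0.00676)/(2πk) = 0.1457/(2π·356) = 6.512×10^-5 m·K/W
  R'_HDPE = ln(0.0122/0.00782)/(2πk) = 0.4448/(2π·0.437) = 0.1620 m·K/W
ΣR = 6.512×10^-5 + 0.1620 = 0.1621 m·K/W
Q' = ΔT/ΣR = (87.3 °C − 21.6 °C)/0.1621 = 405 W/m

Q' = 405 W/m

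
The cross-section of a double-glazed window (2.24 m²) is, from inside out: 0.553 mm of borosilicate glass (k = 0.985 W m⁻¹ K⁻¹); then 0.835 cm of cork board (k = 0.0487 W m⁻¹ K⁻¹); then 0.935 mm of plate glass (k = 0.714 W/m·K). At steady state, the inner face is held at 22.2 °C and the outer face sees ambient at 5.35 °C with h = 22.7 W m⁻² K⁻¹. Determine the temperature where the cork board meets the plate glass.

T = 8.87 °C

Resistance network (inner→outer):
  R_borosilicate glass = L/(kA) = 5.53×10^-4/(0.985·2.24) = 2.506×10^-4 K/W
  R_cork board = L/(kA) = 0.00835/(0.0487·2.24) = 0.07654 K/W
  R_plate glass = L/(kA) = 9.35×10^-4/(0.714·2.24) = 5.846×10^-4 K/W
  R_conv,out = 1/(hA) = 1/(22.7·2.24) = 0.01967 K/W
ΣR = 2.506×10^-4 + 0.07654 + 5.846×10^-4 + 0.01967 = 0.09705 K/W
Q = ΔT/ΣR = (22.2 °C − 5.35 °C)/0.09705 = 173.6 W
From the inner boundary to the cork board/plate glass interface, ΣR_partial = 0.07679 K/W.
T_interface = T_in − Q·ΣR_partial = 22.2 °C − (173.6)(0.07679) = 8.87 °C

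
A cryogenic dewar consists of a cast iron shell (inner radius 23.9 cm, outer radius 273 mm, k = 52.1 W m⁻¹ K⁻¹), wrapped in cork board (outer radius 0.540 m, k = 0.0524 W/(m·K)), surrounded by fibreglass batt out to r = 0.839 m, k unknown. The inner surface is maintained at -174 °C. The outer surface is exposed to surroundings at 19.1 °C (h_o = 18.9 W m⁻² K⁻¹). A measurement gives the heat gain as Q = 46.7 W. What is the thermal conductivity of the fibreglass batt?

k = 0.0381 W/m·K

ΣR = ΔT/Q = |-174 − 19.1|/46.7 = 4.135 K/W
Known resistances:
  R_cast iron = (1/0.239 − 1/0.273)/(4πk) = 0.5211/(4π·52.1) = 7.959×10^-4 K/W
  R_cork board = (1/0.273 − 1/0.540)/(4πk) = 1.811/(4π·0.0524) = 2.751 K/W
  R_conv,out = 1/(4πr²h) = 1/(4π·0.839²·18.9) = 0.005981 K/W
R_fibreglass batt = ΣR − ΣR_known = 4.135 − 2.758 = 1.377 K/W
(1/r₁−1/r₂)/(4πk) = 1.377 ⇒ k = 0.6600/(4π·1.377) = 0.0381 W/m·K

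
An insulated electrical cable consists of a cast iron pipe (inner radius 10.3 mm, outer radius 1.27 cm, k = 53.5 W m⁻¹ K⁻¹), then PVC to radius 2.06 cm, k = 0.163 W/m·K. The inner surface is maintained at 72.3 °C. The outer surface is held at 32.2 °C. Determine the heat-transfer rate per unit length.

Resistance network (inner→outer):
  R'_cast iron = ln(0.0127/0.0103)/(2πk) = 0.2095/(2π·53.5) = 6.231×10^-4 m·K/W
  R'_PVC = ln(0.0206/0.0127)/(2πk) = 0.4837/(2π·0.163) = 0.4723 m·K/W
ΣR = 6.231×10^-4 + 0.4723 = 0.4729 m·K/W
Q' = ΔT/ΣR = (72.3 °C − 32.2 °C)/0.4729 = 84.8 W/m

Q' = 84.8 W/m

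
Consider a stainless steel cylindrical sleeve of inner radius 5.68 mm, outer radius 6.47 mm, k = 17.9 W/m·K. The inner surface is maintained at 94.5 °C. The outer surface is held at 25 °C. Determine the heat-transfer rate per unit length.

Q' = 60000 W/m

Q' = 2πk·ΔT/ln(r₂/r₁) = 2π × 17.9 × 69.5 / ln(0.00647/0.00568) = 60000 W/m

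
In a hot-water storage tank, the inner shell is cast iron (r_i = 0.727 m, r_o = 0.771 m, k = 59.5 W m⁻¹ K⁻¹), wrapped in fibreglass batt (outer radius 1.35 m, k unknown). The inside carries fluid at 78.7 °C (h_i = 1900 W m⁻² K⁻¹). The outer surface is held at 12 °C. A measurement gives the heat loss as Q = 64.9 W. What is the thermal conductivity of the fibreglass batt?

ΣR = ΔT/Q = |78.7 − 12|/64.9 = 1.028 K/W
Known resistances:
  R_conv,in = 1/(4πr²h) = 1/(4π·0.727²·1900) = 7.924×10^-5 K/W
  R_cast iron = (1/0.727 − 1/0.771)/(4πk) = 0.07850/(4π·59.5) = 1.050×10^-4 K/W
R_fibreglass batt = ΣR − ΣR_known = 1.028 − 1.842×10^-4 = 1.028 K/W
(1/r₁−1/r₂)/(4πk) = 1.028 ⇒ k = 0.5563/(4π·1.028) = 0.0431 W/m·K

k = 0.0431 W/m·K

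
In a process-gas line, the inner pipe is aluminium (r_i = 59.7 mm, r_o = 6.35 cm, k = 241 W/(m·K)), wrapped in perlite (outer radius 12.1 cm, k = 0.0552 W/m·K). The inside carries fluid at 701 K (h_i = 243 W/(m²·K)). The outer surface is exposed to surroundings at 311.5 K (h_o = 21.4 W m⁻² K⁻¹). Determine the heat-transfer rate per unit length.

Series thermal resistances, inner to outer:
  R'_conv,in = 1/(2πr h) = 1/(2π·0.0597·243) = 0.01097 m·K/W
  R'_aluminium = ln(0.0635/0.0597)/(2πk) = 0.06171/(2π·241) = 4.075×10^-5 m·K/W
  R'_perlite = ln(0.121/0.0635)/(2πk) = 0.6448/(2π·0.0552) = 1.859 m·K/W
  R'_conv,out = 1/(2πr h) = 1/(2π·0.121·21.4) = 0.06146 m·K/W
ΣR = 0.01097 + 4.075×10^-5 + 1.859 + 0.06146 = 1.931 m·K/W
Q' = ΔT/ΣR = (701 K − 311.5 K)/1.931 = 202 W/m

Q' = 202 W/m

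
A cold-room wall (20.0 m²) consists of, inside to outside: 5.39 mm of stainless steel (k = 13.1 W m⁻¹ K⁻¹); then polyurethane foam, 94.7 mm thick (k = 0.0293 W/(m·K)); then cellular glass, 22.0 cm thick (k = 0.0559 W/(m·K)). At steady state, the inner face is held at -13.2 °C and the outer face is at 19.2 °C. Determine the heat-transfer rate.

Q = 90.4 W

Resistance network (inner→outer):
  R_stainless steel = L/(kA) = 0.00539/(13.1·20.0) = 2.057×10^-5 K/W
  R_polyurethane foam = L/(kA) = 0.0947/(0.0293·20.0) = 0.1616 K/W
  R_cellular glass = L/(kA) = 0.220/(0.0559·20.0) = 0.1968 K/W
ΣR = 2.057×10^-5 + 0.1616 + 0.1968 = 0.3584 K/W
Q = ΔT/ΣR = (-13.2 °C − 19.2 °C)/0.3584 = -90.4 W
(Negative Q ⇒ heat flows inward; heat gain = 90.4 W.)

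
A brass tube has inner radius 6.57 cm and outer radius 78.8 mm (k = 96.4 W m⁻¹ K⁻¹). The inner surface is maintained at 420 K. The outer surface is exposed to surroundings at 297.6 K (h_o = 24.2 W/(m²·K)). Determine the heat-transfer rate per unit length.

Q' = 1460 W/m

Series thermal resistances, inner to outer:
  R'_brass = ln(0.0788/0.0657)/(2πk) = 0.1818/(2π·96.4) = 3.002×10^-4 m·K/W
  R'_conv,out = 1/(2πr h) = 1/(2π·0.0788·24.2) = 0.08346 m·K/W
ΣR = 3.002×10^-4 + 0.08346 = 0.08376 m·K/W
Q' = ΔT/ΣR = (420 K − 297.6 K)/0.08376 = 1460 W/m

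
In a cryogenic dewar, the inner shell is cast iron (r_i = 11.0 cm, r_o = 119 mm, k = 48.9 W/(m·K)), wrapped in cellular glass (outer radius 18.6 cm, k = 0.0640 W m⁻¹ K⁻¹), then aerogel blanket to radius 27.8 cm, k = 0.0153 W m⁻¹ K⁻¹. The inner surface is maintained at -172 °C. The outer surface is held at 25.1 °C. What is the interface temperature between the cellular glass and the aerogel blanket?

T = -115 °C

Treat each layer as a resistance in series:
  R_cast iron = (1/0.110 − 1/0.119)/(4πk) = 0.6875/(4π·48.9) = 0.001119 K/W
  R_cellular glass = (1/0.119 − 1/0.186)/(4πk) = 3.027/(4π·0.0640) = 3.764 K/W
  R_aerogel blanket = (1/0.186 − 1/0.278)/(4πk) = 1.779/(4π·0.0153) = 9.254 K/W
ΣR = 0.001119 + 3.764 + 9.254 = 13.02 K/W
Q = ΔT/ΣR = (-172 °C − 25.1 °C)/13.02 = -15.14 W
From the inner boundary to the cellular glass/aerogel blanket interface, ΣR_partial = 3.765 K/W.
T_interface = T_in − Q·ΣR_partial = -172 °C − (-15.14)(3.765) = -115 °C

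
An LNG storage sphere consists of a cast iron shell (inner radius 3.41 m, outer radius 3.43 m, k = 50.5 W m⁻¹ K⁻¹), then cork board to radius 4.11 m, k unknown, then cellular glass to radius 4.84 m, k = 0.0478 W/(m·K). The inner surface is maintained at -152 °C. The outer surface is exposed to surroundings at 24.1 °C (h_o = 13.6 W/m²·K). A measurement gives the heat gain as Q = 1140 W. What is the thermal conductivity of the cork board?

k = 0.0412 W/m·K

ΣR = ΔT/Q = |-152 − 24.1|/1140 = 0.1545 K/W
Known resistances:
  R_cast iron = (1/3.41 − 1/3.43)/(4πk) = 0.001710/(4π·50.5) = 2.695×10^-6 K/W
  R_cellular glass = (1/4.11 − 1/4.84)/(4πk) = 0.03670/(4π·0.0478) = 0.06109 K/W
  R_conv,out = 1/(4πr²h) = 1/(4π·4.84²·13.6) = 2.498×10^-4 K/W
R_cork board = ΣR − ΣR_known = 0.1545 − 0.06134 = 0.09316 K/W
(1/r₁−1/r₂)/(4πk) = 0.09316 ⇒ k = 0.04824/(4π·0.09316) = 0.0412 W/m·K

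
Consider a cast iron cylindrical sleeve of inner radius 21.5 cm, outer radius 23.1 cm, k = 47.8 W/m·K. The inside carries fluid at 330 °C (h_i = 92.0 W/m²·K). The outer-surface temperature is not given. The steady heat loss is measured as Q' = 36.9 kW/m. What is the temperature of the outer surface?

T_out = 24.3 °C

Sum the resistances:
  R'_conv,in = 1/(2πr h) = 1/(2π·0.215·92.0) = 0.008046 m·K/W
  R'_cast iron = ln(0.231/0.215)/(2πk) = 0.07178/(2π·47.8) = 2.390×10^-4 m·K/W
ΣR = 0.008285 m·K/W
ΔT = Q'·ΣR = 36900 × 0.008285 = 305.7 K
Heat flows outward, so T_out = T_in − ΔT = 330 − 305.7 = 24.3 °C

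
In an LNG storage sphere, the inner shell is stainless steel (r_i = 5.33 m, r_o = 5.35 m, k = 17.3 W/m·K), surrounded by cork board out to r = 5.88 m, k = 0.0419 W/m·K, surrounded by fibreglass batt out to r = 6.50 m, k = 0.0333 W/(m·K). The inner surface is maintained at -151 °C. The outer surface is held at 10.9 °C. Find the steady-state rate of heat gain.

Treat each layer as a resistance in series:
  R_stainless steel = (1/5.33 − 1/5.35)/(4πk) = 7.014×10^-4/(4π·17.3) = 3.226×10^-6 K/W
  R_cork board = (1/5.35 − 1/5.88)/(4πk) = 0.01685/(4π·0.0419) = 0.03200 K/W
  R_fibreglass batt = (1/5.88 − 1/6.50)/(4πk) = 0.01622/(4π·0.0333) = 0.03877 K/W
ΣR = 3.226×10^-6 + 0.03200 + 0.03877 = 0.07077 K/W
Q = ΔT/ΣR = (-151 °C − 10.9 °C)/0.07077 = -2290 W
(Negative Q ⇒ heat flows inward; heat gain = 2290 W.)

Q = 2.29 kW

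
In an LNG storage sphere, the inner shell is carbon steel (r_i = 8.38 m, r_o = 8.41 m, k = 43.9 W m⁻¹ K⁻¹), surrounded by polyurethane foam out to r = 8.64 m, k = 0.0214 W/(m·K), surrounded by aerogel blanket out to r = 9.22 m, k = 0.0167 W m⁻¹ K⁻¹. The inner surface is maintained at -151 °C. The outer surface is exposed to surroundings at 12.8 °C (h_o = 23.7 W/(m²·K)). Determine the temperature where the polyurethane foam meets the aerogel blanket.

Treat each layer as a resistance in series:
  R_carbon steel = (1/8.38 − 1/8.41)/(4πk) = 4.257×10^-4/(4π·43.9) = 7.716×10^-7 K/W
  R_polyurethane foam = (1/8.41 − 1/8.64)/(4πk) = 0.003165/(4π·0.0214) = 0.01177 K/W
  R_aerogel blanket = (1/8.64 − 1/9.22)/(4πk) = 0.007281/(4π·0.0167) = 0.03469 K/W
  R_conv,out = 1/(4πr²h) = 1/(4π·9.22²·23.7) = 3.950×10^-5 K/W
ΣR = 7.716×10^-7 + 0.01177 + 0.03469 + 3.950×10^-5 = 0.04650 K/W
Q = ΔT/ΣR = (-151 °C − 12.8 °C)/0.04650 = -3523 W
From the inner boundary to the polyurethane foam/aerogel blanket interface, ΣR_partial = 0.01177 K/W.
T_interface = T_in − Q·ΣR_partial = -151 °C − (-3523)(0.01177) = -110 °C

T = -110 °C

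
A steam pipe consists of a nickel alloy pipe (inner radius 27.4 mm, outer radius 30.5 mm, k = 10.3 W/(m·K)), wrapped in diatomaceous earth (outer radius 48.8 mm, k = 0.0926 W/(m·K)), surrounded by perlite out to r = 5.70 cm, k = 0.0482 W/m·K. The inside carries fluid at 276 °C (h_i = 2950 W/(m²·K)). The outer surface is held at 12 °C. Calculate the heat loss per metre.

Q' = 199 W/m

Resistance network (inner→outer):
  R'_conv,in = 1/(2πr h) = 1/(2π·0.0274·2950) = 0.001969 m·K/W
  R'_nickel alloy = ln(0.0305/0.0274)/(2πk) = 0.1072/(2π·10.3) = 0.001656 m·K/W
  R'_diatomaceous earth = ln(0.0488/0.0305)/(2πk) = 0.4700/(2π·0.0926) = 0.8078 m·K/W
  R'_perlite = ln(0.0570/0.0488)/(2πk) = 0.1553/(2π·0.0482) = 0.5129 m·K/W
ΣR = 0.001969 + 0.001656 + 0.8078 + 0.5129 = 1.324 m·K/W
Q' = ΔT/ΣR = (276 °C − 12 °C)/1.324 = 199 W/m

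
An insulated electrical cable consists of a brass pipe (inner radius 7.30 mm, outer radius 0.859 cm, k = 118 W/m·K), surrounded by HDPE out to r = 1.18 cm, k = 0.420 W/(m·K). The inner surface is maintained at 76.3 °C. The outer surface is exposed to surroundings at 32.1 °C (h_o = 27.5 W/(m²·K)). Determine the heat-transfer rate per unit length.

Q' = 72.3 W/m

Treat each layer as a resistance in series:
  R'_brass = ln(0.00859/0.00730)/(2πk) = 0.1627/(2π·118) = 2.195×10^-4 m·K/W
  R'_HDPE = ln(0.0118/0.00859)/(2πk) = 0.3175/(2π·0.420) = 0.1203 m·K/W
  R'_conv,out = 1/(2πr h) = 1/(2π·0.0118·27.5) = 0.4905 m·K/W
ΣR = 2.195×10^-4 + 0.1203 + 0.4905 = 0.6110 m·K/W
Q' = ΔT/ΣR = (76.3 °C − 32.1 °C)/0.6110 = 72.3 W/m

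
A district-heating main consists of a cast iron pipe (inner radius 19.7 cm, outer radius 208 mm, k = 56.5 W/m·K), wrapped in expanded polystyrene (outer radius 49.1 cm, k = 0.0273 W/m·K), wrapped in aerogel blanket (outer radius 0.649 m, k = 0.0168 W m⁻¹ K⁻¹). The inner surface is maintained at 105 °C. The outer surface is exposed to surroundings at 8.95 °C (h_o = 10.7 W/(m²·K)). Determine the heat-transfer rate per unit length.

Resistance network (inner→outer):
  R'_cast iron = ln(0.208/0.197)/(2πk) = 0.05433/(2π·56.5) = 1.531×10^-4 m·K/W
  R'_expanded polystyrene = ln(0.491/0.208)/(2πk) = 0.8589/(2π·0.0273) = 5.007 m·K/W
  R'_aerogel blanket = ln(0.649/0.491)/(2πk) = 0.2790/(2π·0.0168) = 2.643 m·K/W
  R'_conv,out = 1/(2πr h) = 1/(2π·0.649·10.7) = 0.02292 m·K/W
ΣR = 1.531×10^-4 + 5.007 + 2.643 + 0.02292 = 7.673 m·K/W
Q' = ΔT/ΣR = (105 °C − 8.95 °C)/7.673 = 12.5 W/m

Q' = 12.5 W/m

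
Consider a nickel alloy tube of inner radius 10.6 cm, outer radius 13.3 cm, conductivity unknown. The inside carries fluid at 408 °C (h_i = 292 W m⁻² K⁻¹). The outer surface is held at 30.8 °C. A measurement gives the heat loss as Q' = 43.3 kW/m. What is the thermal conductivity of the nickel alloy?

k = 10.1 W/m·K

ΣR = ΔT/Q' = |408 − 30.8|/43300 = 0.008711 m·K/W
Known resistances:
  R'_conv,in = 1/(2πr h) = 1/(2π·0.106·292) = 0.005142 m·K/W
R_nickel alloy = ΣR − ΣR_known = 0.008711 − 0.005142 = 0.003569 m·K/W
ln(r₂/r₁)/(2πk) = 0.003569 ⇒ k = 0.2269/(2π·0.003569) = 10.1 W/m·K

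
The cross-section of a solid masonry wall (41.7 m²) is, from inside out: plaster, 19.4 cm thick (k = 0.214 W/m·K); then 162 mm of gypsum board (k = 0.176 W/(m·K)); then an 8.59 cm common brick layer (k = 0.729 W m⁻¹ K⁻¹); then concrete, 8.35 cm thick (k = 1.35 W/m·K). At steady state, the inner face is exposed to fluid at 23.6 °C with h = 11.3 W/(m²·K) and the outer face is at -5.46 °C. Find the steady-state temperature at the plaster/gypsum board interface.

Resistance network (inner→outer):
  R_conv,in = 1/(hA) = 1/(11.3·41.7) = 0.002122 K/W
  R_plaster = L/(kA) = 0.194/(0.214·41.7) = 0.02174 K/W
  R_gypsum board = L/(kA) = 0.162/(0.176·41.7) = 0.02207 K/W
  R_common brick = L/(kA) = 0.0859/(0.729·41.7) = 0.002826 K/W
  R_concrete = L/(kA) = 0.0835/(1.35·41.7) = 0.001483 K/W
ΣR = 0.002122 + 0.02174 + 0.02207 + 0.002826 + 0.001483 = 0.05024 K/W
Q = ΔT/ΣR = (23.6 °C − -5.46 °C)/0.05024 = 578.4 W
From the inner boundary to the plaster/gypsum board interface, ΣR_partial = 0.02386 K/W.
T_interface = T_in − Q·ΣR_partial = 23.6 °C − (578.4)(0.02386) = 9.80 °C

T = 9.80 °C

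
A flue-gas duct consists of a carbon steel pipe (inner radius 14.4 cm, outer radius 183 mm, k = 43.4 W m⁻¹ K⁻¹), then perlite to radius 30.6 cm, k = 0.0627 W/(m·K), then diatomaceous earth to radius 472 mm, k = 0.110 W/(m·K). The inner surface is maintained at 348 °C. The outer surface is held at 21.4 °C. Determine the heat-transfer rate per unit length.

Series thermal resistances, inner to outer:
  R'_carbon steel = ln(0.183/0.144)/(2πk) = 0.2397/(2π·43.4) = 8.789×10^-4 m·K/W
  R'_perlite = ln(0.306/0.183)/(2πk) = 0.5141/(2π·0.0627) = 1.305 m·K/W
  R'_diatomaceous earth = ln(0.472/0.306)/(2πk) = 0.4334/(2π·0.110) = 0.6271 m·K/W
ΣR = 8.789×10^-4 + 1.305 + 0.6271 = 1.933 m·K/W
Q' = ΔT/ΣR = (348 °C − 21.4 °C)/1.933 = 169 W/m

Q' = 169 W/m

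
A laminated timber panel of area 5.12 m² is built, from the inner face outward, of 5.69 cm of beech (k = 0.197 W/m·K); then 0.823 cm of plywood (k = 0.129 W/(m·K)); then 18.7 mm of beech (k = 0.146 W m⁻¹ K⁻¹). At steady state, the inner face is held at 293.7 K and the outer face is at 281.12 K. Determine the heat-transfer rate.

Q = 134 W

Resistance network (inner→outer):
  R_beech = L/(kA) = 0.0569/(0.197·5.12) = 0.05641 K/W
  R_plywood = L/(kA) = 0.00823/(0.129·5.12) = 0.01246 K/W
  R_beech = L/(kA) = 0.0187/(0.146·5.12) = 0.02502 K/W
ΣR = 0.05641 + 0.01246 + 0.02502 = 0.09389 K/W
Q = ΔT/ΣR = (293.7 K − 281.12 K)/0.09389 = 134 W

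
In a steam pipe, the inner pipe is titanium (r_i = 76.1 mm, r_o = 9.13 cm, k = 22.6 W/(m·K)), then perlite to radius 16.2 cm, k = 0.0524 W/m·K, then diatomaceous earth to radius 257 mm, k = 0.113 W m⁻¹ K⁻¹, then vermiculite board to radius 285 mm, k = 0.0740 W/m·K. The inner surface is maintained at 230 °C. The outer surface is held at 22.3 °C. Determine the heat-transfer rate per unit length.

Q' = 79.4 W/m

Series thermal resistances, inner to outer:
  R'_titanium = ln(0.0913/0.0761)/(2πk) = 0.1821/(2π·22.6) = 0.001282 m·K/W
  R'_perlite = ln(0.162/0.0913)/(2πk) = 0.5734/(2π·0.0524) = 1.742 m·K/W
  R'_diatomaceous earth = ln(0.257/0.162)/(2πk) = 0.4615/(2π·0.113) = 0.6500 m·K/W
  R'_vermiculite board = ln(0.285/0.257)/(2πk) = 0.1034/(2π·0.0740) = 0.2224 m·K/W
ΣR = 0.001282 + 1.742 + 0.6500 + 0.2224 = 2.616 m·K/W
Q' = ΔT/ΣR = (230 °C − 22.3 °C)/2.616 = 79.4 W/m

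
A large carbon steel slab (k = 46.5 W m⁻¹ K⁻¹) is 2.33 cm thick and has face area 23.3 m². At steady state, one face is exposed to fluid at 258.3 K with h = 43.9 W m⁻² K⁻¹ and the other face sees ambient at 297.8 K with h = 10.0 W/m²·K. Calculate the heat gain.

Q = 7470 W

Treat each layer as a resistance in series:
  R_conv,in = 1/(hA) = 1/(43.9·23.3) = 9.776×10^-4 K/W
  R_carbon steel = L/(kA) = 0.0233/(46.5·23.3) = 2.151×10^-5 K/W
  R_conv,out = 1/(hA) = 1/(10.0·23.3) = 0.004292 K/W
ΣR = 9.776×10^-4 + 2.151×10^-5 + 0.004292 = 0.005291 K/W
Q = ΔT/ΣR = (258.3 K − 297.8 K)/0.005291 = -7470 W
(Negative Q ⇒ heat flows inward; heat gain = 7470 W.)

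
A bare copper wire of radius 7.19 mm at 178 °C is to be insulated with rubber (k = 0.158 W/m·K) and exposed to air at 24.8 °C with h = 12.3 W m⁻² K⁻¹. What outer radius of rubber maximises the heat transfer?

For a cylinder, r_cr = k_ins/h = 0.158/12.3 = 0.0128 m = 1.28 cm

r_cr = 1.28 cm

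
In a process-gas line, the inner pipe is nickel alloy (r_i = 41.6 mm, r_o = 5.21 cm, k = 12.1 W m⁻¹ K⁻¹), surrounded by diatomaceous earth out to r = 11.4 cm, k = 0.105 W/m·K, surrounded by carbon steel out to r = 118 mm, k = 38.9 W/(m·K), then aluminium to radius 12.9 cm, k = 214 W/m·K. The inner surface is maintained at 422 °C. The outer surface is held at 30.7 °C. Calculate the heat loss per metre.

Q' = 329 W/m

Treat each layer as a resistance in series:
  R'_nickel alloy = ln(0.0521/0.0416)/(2πk) = 0.2251/(2π·12.1) = 0.002960 m·K/W
  R'_diatomaceous earth = ln(0.114/0.0521)/(2πk) = 0.7830/(2π·0.105) = 1.187 m·K/W
  R'_carbon steel = ln(0.118/0.114)/(2πk) = 0.03449/(2π·38.9) = 1.411×10^-4 m·K/W
  R'_aluminium = ln(0.129/0.118)/(2πk) = 0.08913/(2π·214) = 6.629×10^-5 m·K/W
ΣR = 0.002960 + 1.187 + 1.411×10^-4 + 6.629×10^-5 = 1.190 m·K/W
Q' = ΔT/ΣR = (422 °C − 30.7 °C)/1.190 = 329 W/m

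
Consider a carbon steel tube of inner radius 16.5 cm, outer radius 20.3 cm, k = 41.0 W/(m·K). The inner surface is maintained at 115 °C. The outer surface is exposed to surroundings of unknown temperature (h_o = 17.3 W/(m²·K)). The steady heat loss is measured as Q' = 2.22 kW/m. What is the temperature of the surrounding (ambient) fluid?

T_out = 12.6 °C

Sum the resistances:
  R'_carbon steel = ln(0.203/0.165)/(2πk) = 0.2073/(2π·41.0) = 8.045×10^-4 m·K/W
  R'_conv,out = 1/(2πr h) = 1/(2π·0.203·17.3) = 0.04532 m·K/W
ΣR = 0.04612 m·K/W
ΔT = Q'·ΣR = 2220 × 0.04612 = 102.4 K
Heat flows outward, so T_out = T_in − ΔT = 115 − 102.4 = 12.6 °C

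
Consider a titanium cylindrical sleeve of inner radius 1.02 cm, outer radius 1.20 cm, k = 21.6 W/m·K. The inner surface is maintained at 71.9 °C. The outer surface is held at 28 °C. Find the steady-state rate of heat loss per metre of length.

Q' = 2πk·ΔT/ln(r₂/r₁) = 2π × 21.6 × 43.9 / ln(0.0120/0.0102) = 36700 W/m

Q' = 36.7 kW/m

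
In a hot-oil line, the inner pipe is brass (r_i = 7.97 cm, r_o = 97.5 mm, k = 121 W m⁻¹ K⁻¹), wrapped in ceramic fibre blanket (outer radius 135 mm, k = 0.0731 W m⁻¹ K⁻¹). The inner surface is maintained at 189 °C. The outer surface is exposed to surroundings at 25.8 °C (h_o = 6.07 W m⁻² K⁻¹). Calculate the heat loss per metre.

Q' = 181 W/m

Series thermal resistances, inner to outer:
  R'_brass = ln(0.0975/0.0797)/(2πk) = 0.2016/(2π·121) = 2.651×10^-4 m·K/W
  R'_ceramic fibre blanket = ln(0.135/0.0975)/(2πk) = 0.3254/(2π·0.0731) = 0.7085 m·K/W
  R'_conv,out = 1/(2πr h) = 1/(2π·0.135·6.07) = 0.1942 m·K/W
ΣR = 2.651×10^-4 + 0.7085 + 0.1942 = 0.9030 m·K/W
Q' = ΔT/ΣR = (189 °C − 25.8 °C)/0.9030 = 181 W/m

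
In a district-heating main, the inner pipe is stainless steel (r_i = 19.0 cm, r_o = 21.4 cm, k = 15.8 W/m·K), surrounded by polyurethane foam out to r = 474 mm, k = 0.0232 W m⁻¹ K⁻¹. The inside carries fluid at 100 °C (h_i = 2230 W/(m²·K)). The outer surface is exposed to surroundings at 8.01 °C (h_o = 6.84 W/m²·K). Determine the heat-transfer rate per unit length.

Series thermal resistances, inner to outer:
  R'_conv,in = 1/(2πr h) = 1/(2π·0.190·2230) = 3.756×10^-4 m·K/W
  R'_stainless steel = ln(0.214/0.190)/(2πk) = 0.1190/(2π·15.8) = 0.001198 m·K/W
  R'_polyurethane foam = ln(0.474/0.214)/(2πk) = 0.7952/(2π·0.0232) = 5.455 m·K/W
  R'_conv,out = 1/(2πr h) = 1/(2π·0.474·6.84) = 0.04909 m·K/W
ΣR = 3.756×10^-4 + 0.001198 + 5.455 + 0.04909 = 5.506 m·K/W
Q' = ΔT/ΣR = (100 °C − 8.01 °C)/5.506 = 16.7 W/m

Q' = 16.7 W/m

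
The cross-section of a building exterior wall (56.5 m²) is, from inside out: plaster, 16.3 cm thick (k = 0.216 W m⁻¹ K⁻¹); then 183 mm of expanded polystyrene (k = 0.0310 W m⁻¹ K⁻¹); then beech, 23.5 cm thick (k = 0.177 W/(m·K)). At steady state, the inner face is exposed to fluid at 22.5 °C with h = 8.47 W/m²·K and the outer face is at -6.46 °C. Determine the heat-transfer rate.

Resistance network (inner→outer):
  R_conv,in = 1/(hA) = 1/(8.47·56.5) = 0.002090 K/W
  R_plaster = L/(kA) = 0.163/(0.216·56.5) = 0.01336 K/W
  R_expanded polystyrene = L/(kA) = 0.183/(0.0310·56.5) = 0.1045 K/W
  R_beech = L/(kA) = 0.235/(0.177·56.5) = 0.02350 K/W
ΣR = 0.002090 + 0.01336 + 0.1045 + 0.02350 = 0.1434 K/W
Q = ΔT/ΣR = (22.5 °C − -6.46 °C)/0.1434 = 202 W

Q = 202 W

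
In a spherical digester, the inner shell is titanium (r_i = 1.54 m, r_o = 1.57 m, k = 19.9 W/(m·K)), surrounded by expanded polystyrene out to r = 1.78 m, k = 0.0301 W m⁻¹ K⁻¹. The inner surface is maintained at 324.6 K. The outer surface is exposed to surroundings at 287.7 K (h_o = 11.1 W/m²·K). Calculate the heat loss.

Q = 184 W

Series thermal resistances, inner to outer:
  R_titanium = (1/1.54 − 1/1.57)/(4πk) = 0.01241/(4π·19.9) = 4.962×10^-5 K/W
  R_expanded polystyrene = (1/1.57 − 1/1.78)/(4πk) = 0.07514/(4π·0.0301) = 0.1987 K/W
  R_conv,out = 1/(4πr²h) = 1/(4π·1.78²·11.1) = 0.002263 K/W
ΣR = 4.962×10^-5 + 0.1987 + 0.002263 = 0.2010 K/W
Q = ΔT/ΣR = (324.6 K − 287.7 K)/0.2010 = 184 W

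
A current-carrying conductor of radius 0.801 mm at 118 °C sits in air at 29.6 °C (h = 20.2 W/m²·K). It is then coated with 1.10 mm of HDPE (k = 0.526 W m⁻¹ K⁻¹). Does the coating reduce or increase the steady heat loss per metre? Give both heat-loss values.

increases: 8.99 → 20.1 W/m

Critical radius for a cylinder: r_cr = k/h = 0.0260 m = 2.60 cm.
Outer radius after coating: r₂ = 8.01×10^-4 + 0.00110 = 0.001901 m.
Since r₁ < r_cr and r₂ ≤ r_cr, the coating moves toward the maximum at r_cr — heat loss rises.
Bare: R = 1/(2πr₁h) = 9.836 m·K/W; Q = 88.4/9.836 = 8.99 W/m.
Coated: R = R_cond + R_conv = 4.406 m·K/W; Q = 88.4/4.406 = 20.1 W/m.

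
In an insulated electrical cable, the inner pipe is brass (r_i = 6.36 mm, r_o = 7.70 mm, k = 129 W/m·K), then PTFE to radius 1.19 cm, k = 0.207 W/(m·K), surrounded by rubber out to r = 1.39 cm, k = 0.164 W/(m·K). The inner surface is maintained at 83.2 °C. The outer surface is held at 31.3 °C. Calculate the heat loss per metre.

Series thermal resistances, inner to outer:
  R'_brass = ln(0.00770/0.00636)/(2πk) = 0.1912/(2π·129) = 2.359×10^-4 m·K/W
  R'_PTFE = ln(0.0119/0.00770)/(2πk) = 0.4353/(2π·0.207) = 0.3347 m·K/W
  R'_rubber = ln(0.0139/0.0119)/(2πk) = 0.1554/(2π·0.164) = 0.1508 m·K/W
ΣR = 2.359×10^-4 + 0.3347 + 0.1508 = 0.4857 m·K/W
Q' = ΔT/ΣR = (83.2 °C − 31.3 °C)/0.4857 = 107 W/m

Q' = 107 W/m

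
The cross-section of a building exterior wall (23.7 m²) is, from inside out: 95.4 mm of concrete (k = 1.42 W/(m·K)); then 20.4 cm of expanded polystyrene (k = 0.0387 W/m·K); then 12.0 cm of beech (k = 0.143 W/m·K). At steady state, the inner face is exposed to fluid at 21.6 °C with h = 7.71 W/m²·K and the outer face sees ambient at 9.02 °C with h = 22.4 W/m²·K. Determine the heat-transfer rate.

Resistance network (inner→outer):
  R_conv,in = 1/(hA) = 1/(7.71·23.7) = 0.005473 K/W
  R_concrete = L/(kA) = 0.0954/(1.42·23.7) = 0.002835 K/W
  R_expanded polystyrene = L/(kA) = 0.204/(0.0387·23.7) = 0.2224 K/W
  R_beech = L/(kA) = 0.120/(0.143·23.7) = 0.03541 K/W
  R_conv,out = 1/(hA) = 1/(22.4·23.7) = 0.001884 K/W
ΣR = 0.005473 + 0.002835 + 0.2224 + 0.03541 + 0.001884 = 0.2680 K/W
Q = ΔT/ΣR = (21.6 °C − 9.02 °C)/0.2680 = 46.9 W

Q = 46.9 W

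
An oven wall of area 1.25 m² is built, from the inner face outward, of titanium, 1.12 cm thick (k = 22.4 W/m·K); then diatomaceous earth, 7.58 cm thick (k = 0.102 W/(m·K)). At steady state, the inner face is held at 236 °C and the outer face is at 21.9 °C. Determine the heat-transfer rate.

Series thermal resistances, inner to outer:
  R_titanium = L/(kA) = 0.0112/(22.4·1.25) = 4.000×10^-4 K/W
  R_diatomaceous earth = L/(kA) = 0.0758/(0.102·1.25) = 0.5945 K/W
ΣR = 4.000×10^-4 + 0.5945 = 0.5949 K/W
Q = ΔT/ΣR = (236 °C − 21.9 °C)/0.5949 = 360 W

Q = 360 W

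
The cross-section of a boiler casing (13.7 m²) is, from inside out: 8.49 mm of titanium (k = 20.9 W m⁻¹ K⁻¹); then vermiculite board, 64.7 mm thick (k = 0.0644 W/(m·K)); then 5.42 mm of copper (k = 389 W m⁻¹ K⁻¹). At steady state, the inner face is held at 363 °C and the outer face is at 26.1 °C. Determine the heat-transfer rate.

Q = 4.59 kW

Series thermal resistances, inner to outer:
  R_titanium = L/(kA) = 0.00849/(20.9·13.7) = 2.965×10^-5 K/W
  R_vermiculite board = L/(kA) = 0.0647/(0.0644·13.7) = 0.07333 K/W
  R_copper = L/(kA) = 0.00542/(389·13.7) = 1.017×10^-6 K/W
ΣR = 2.965×10^-5 + 0.07333 + 1.017×10^-6 = 0.07336 K/W
Q = ΔT/ΣR = (363 °C − 26.1 °C)/0.07336 = 4590 W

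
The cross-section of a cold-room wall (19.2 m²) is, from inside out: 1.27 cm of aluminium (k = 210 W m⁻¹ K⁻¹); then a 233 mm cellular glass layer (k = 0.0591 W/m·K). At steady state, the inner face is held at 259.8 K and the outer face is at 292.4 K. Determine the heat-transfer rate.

Series thermal resistances, inner to outer:
  R_aluminium = L/(kA) = 0.0127/(210·19.2) = 3.150×10^-6 K/W
  R_cellular glass = L/(kA) = 0.233/(0.0591·19.2) = 0.2053 K/W
ΣR = 3.150×10^-6 + 0.2053 = 0.2053 K/W
Q = ΔT/ΣR = (259.8 K − 292.4 K)/0.2053 = -159 W
(Negative Q ⇒ heat flows inward; heat gain = 159 W.)

Q = 159 W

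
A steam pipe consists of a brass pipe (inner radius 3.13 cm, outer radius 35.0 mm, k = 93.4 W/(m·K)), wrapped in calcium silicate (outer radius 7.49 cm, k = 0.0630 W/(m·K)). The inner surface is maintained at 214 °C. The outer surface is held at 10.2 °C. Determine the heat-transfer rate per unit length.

Q' = 106 W/m

Treat each layer as a resistance in series:
  R'_brass = ln(0.0350/0.0313)/(2πk) = 0.1117/(2π·93.4) = 1.904×10^-4 m·K/W
  R'_calcium silicate = ln(0.0749/0.0350)/(2πk) = 0.7608/(2π·0.0630) = 1.922 m·K/W
ΣR = 1.904×10^-4 + 1.922 = 1.922 m·K/W
Q' = ΔT/ΣR = (214 °C − 10.2 °C)/1.922 = 106 W/m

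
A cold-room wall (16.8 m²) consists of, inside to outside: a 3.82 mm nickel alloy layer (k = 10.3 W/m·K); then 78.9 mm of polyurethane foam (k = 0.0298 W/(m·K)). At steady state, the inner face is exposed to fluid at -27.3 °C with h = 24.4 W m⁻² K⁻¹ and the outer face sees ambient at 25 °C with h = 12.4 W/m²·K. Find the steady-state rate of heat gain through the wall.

Q = 317 W

Series thermal resistances, inner to outer:
  R_conv,in = 1/(hA) = 1/(24.4·16.8) = 0.002440 K/W
  R_nickel alloy = L/(kA) = 0.00382/(10.3·16.8) = 2.208×10^-5 K/W
  R_polyurethane foam = L/(kA) = 0.0789/(0.0298·16.8) = 0.1576 K/W
  R_conv,out = 1/(hA) = 1/(12.4·16.8) = 0.004800 K/W
ΣR = 0.002440 + 2.208×10^-5 + 0.1576 + 0.004800 = 0.1649 K/W
Q = ΔT/ΣR = (-27.3 °C − 25 °C)/0.1649 = -317 W
(Negative Q ⇒ heat flows inward; heat gain = 317 W.)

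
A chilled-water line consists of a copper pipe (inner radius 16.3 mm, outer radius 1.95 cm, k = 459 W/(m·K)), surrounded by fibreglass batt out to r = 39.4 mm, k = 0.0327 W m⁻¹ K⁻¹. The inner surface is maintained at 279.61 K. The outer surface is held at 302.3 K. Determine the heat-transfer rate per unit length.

Q' = 6.63 W/m

Series thermal resistances, inner to outer:
  R'_copper = ln(0.0195/0.0163)/(2πk) = 0.1792/(2π·459) = 6.215×10^-5 m·K/W
  R'_fibreglass batt = ln(0.0394/0.0195)/(2πk) = 0.7034/(2π·0.0327) = 3.423 m·K/W
ΣR = 6.215×10^-5 + 3.423 = 3.423 m·K/W
Q' = ΔT/ΣR = (279.61 K − 302.3 K)/3.423 = -6.63 W/m
(Negative Q' ⇒ heat flows inward; heat gain = 6.63 W/m.)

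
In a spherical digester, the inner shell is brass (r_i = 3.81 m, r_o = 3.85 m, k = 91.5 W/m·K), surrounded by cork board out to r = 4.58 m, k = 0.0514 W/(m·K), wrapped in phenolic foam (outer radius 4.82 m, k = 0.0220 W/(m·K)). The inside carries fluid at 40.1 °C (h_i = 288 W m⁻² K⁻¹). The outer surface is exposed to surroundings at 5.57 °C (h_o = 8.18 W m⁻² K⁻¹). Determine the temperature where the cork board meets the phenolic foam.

Resistance network (inner→outer):
  R_conv,in = 1/(4πr²h) = 1/(4π·3.81²·288) = 1.903×10^-5 K/W
  R_brass = (1/3.81 − 1/3.85)/(4πk) = 0.002727/(4π·91.5) = 2.372×10^-6 K/W
  R_cork board = (1/3.85 − 1/4.58)/(4πk) = 0.04140/(4π·0.0514) = 0.06409 K/W
  R_phenolic foam = (1/4.58 − 1/4.82)/(4πk) = 0.01087/(4π·0.0220) = 0.03932 K/W
  R_conv,out = 1/(4πr²h) = 1/(4π·4.82²·8.18) = 4.187×10^-4 K/W
ΣR = 1.903×10^-5 + 2.372×10^-6 + 0.06409 + 0.03932 + 4.187×10^-4 = 0.1039 K/W
Q = ΔT/ΣR = (40.1 °C − 5.57 °C)/0.1039 = 332.3 W
From the inner boundary to the cork board/phenolic foam interface, ΣR_partial = 0.06411 K/W.
T_interface = T_in − Q·ΣR_partial = 40.1 °C − (332.3)(0.06411) = 18.8 °C

T = 18.8 °C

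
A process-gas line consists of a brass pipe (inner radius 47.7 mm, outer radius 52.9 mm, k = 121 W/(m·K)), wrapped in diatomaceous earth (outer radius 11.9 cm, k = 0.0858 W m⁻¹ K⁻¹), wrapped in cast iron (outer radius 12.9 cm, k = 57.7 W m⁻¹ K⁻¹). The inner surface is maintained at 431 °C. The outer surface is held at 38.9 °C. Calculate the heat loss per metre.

Series thermal resistances, inner to outer:
  R'_brass = ln(0.0529/0.0477)/(2πk) = 0.1035/(2π·121) = 1.361×10^-4 m·K/W
  R'_diatomaceous earth = ln(0.119/0.0529)/(2πk) = 0.8107/(2π·0.0858) = 1.504 m·K/W
  R'_cast iron = ln(0.129/0.119)/(2πk) = 0.08069/(2π·57.7) = 2.226×10^-4 m·K/W
ΣR = 1.361×10^-4 + 1.504 + 2.226×10^-4 = 1.504 m·K/W
Q' = ΔT/ΣR = (431 °C − 38.9 °C)/1.504 = 261 W/m

Q' = 261 W/m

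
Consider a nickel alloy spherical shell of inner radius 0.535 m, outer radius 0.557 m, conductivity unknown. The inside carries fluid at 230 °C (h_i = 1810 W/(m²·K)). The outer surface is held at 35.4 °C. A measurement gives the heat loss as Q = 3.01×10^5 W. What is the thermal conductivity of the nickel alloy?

ΣR = ΔT/Q = |230 − 35.4|/3.01×10^5 = 6.465×10^-4 K/W
Known resistances:
  R_conv,in = 1/(4πr²h) = 1/(4π·0.535²·1810) = 1.536×10^-4 K/W
R_nickel alloy = ΣR − ΣR_known = 6.465×10^-4 − 1.536×10^-4 = 4.929×10^-4 K/W
(1/r₁−1/r₂)/(4πk) = 4.929×10^-4 ⇒ k = 0.07383/(4π·4.929×10^-4) = 11.9 W/m·K

k = 11.9 W/m·K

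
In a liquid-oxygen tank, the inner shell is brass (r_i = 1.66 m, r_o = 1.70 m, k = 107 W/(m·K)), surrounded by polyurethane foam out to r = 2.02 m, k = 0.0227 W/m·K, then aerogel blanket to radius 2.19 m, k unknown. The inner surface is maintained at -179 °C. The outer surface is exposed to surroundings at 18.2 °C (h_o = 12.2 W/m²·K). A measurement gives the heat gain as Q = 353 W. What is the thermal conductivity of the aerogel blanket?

k = 0.0133 W/m·K

ΣR = ΔT/Q = |-179 − 18.2|/353 = 0.5586 K/W
Known resistances:
  R_brass = (1/1.66 − 1/1.70)/(4πk) = 0.01417/(4π·107) = 1.054×10^-5 K/W
  R_polyurethane foam = (1/1.70 − 1/2.02)/(4πk) = 0.09319/(4π·0.0227) = 0.3267 K/W
  R_conv,out = 1/(4πr²h) = 1/(4π·2.19²·12.2) = 0.001360 K/W
R_aerogel blanket = ΣR − ΣR_known = 0.5586 − 0.3281 = 0.2305 K/W
(1/r₁−1/r₂)/(4πk) = 0.2305 ⇒ k = 0.03843/(4π·0.2305) = 0.0133 W/m·K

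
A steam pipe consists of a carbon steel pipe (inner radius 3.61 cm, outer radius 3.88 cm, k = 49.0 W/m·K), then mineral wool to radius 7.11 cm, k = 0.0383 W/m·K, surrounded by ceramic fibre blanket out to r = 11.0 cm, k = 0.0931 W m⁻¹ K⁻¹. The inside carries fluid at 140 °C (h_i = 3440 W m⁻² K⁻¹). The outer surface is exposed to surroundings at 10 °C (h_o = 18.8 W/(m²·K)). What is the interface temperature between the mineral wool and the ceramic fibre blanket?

Resistance network (inner→outer):
  R'_conv,in = 1/(2πr h) = 1/(2π·0.0361·3440) = 0.001282 m·K/W
  R'_carbon steel = ln(0.0388/0.0361)/(2πk) = 0.07213/(2π·49.0) = 2.343×10^-4 m·K/W
  R'_mineral wool = ln(0.0711/0.0388)/(2πk) = 0.6057/(2π·0.0383) = 2.517 m·K/W
  R'_ceramic fibre blanket = ln(0.110/0.0711)/(2πk) = 0.4364/(2π·0.0931) = 0.7460 m·K/W
  R'_conv,out = 1/(2πr h) = 1/(2π·0.110·18.8) = 0.07696 m·K/W
ΣR = 0.001282 + 2.343×10^-4 + 2.517 + 0.7460 + 0.07696 = 3.341 m·K/W
Q' = ΔT/ΣR = (140 °C − 10 °C)/3.341 = 38.91 W/m
From the inner boundary to the mineral wool/ceramic fibre blanket interface, ΣR_partial = 2.519 m·K/W.
T_interface = T_in − Q'·ΣR_partial = 140 °C − (38.91)(2.519) = 42.0 °C

T = 42.0 °C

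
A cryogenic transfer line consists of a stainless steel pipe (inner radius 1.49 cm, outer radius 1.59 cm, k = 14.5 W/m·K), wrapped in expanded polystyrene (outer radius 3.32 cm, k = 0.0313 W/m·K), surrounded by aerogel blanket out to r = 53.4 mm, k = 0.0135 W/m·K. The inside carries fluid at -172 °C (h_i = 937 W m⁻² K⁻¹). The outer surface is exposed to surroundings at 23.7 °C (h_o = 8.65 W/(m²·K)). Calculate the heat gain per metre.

Treat each layer as a resistance in series:
  R'_conv,in = 1/(2πr h) = 1/(2π·0.0149·937) = 0.01140 m·K/W
  R'_stainless steel = ln(0.0159/0.0149)/(2πk) = 0.06496/(2π·14.5) = 7.130×10^-4 m·K/W
  R'_expanded polystyrene = ln(0.0332/0.0159)/(2πk) = 0.7362/(2π·0.0313) = 3.744 m·K/W
  R'_aerogel blanket = ln(0.0534/0.0332)/(2πk) = 0.4753/(2π·0.0135) = 5.603 m·K/W
  R'_conv,out = 1/(2πr h) = 1/(2π·0.0534·8.65) = 0.3446 m·K/W
ΣR = 0.01140 + 7.130×10^-4 + 3.744 + 5.603 + 0.3446 = 9.704 m·K/W
Q' = ΔT/ΣR = (-172 °C − 23.7 °C)/9.704 = -20.2 W/m
(Negative Q' ⇒ heat flows inward; heat gain = 20.2 W/m.)

Q' = 20.2 W/m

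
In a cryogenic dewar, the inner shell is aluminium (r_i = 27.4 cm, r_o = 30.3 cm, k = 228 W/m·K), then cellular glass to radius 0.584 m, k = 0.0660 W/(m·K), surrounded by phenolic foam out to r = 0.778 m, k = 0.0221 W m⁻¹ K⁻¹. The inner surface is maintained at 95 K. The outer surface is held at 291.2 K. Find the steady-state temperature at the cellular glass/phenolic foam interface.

Series thermal resistances, inner to outer:
  R_aluminium = (1/0.274 − 1/0.303)/(4πk) = 0.3493/(4π·228) = 1.219×10^-4 K/W
  R_cellular glass = (1/0.303 − 1/0.584)/(4πk) = 1.588/(4π·0.0660) = 1.915 K/W
  R_phenolic foam = (1/0.584 − 1/0.778)/(4πk) = 0.4270/(4π·0.0221) = 1.537 K/W
ΣR = 1.219×10^-4 + 1.915 + 1.537 = 3.452 K/W
Q = ΔT/ΣR = (95 K − 291.2 K)/3.452 = -56.84 W
From the inner boundary to the cellular glass/phenolic foam interface, ΣR_partial = 1.915 K/W.
T_interface = T_in − Q·ΣR_partial = 95 K − (-56.84)(1.915) = 203.8 K

T = 203.8 K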